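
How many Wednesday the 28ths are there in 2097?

Check the 28th of each month of 2097: Jan 28: Mon, Feb 28: Thu, Mar 28: Thu, Apr 28: Sun, May 28: Tue, Jun 28: Fri, Jul 28: Sun, Aug 28: Wed, Sep 28: Sat, Oct 28: Mon, Nov 28: Thu, Dec 28: Sat.
Wednesday occurs in August — 1 month.

1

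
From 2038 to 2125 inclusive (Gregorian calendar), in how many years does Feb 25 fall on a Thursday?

Track Feb 25's weekday year by year (advancing +1, or +2 across a Feb 29):
  2038: Thu ✓  2039: Fri (+1)  2040: Sat (+1)  2041: Mon (+2)  2042: Tue (+1)
  2043: Wed (+1)  2044: Thu (+1) ✓  2045: Sat (+2)  2046: Sun (+1)  2047: Mon (+1)
  2048: Tue (+1)  2049: Thu (+2) ✓  2050: Fri (+1)  2051: Sat (+1)  … (60 more years) …
  2112: Thu (+1) ✓  2113: Sat (+2)  2114: Sun (+1)  2115: Mon (+1)  2116: Tue (+1)
  2117: Thu (+2) ✓  2118: Fri (+1)  2119: Sat (+1)  2120: Sun (+1)  2121: Tue (+2)
  2122: Wed (+1)  2123: Thu (+1) ✓  2124: Fri (+1)  2125: Sun (+2)
Thursday years: 2038, 2044, 2049, 2055, 2066, 2072, 2077, 2083, 2094, 2100, 2106, 2112, 2117, 2123 — 14 in total.

14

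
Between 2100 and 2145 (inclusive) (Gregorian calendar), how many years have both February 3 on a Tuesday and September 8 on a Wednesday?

Check each year's weekday for February 3 and September 8:
  2100: Wed/Wed  2101: Thu/Thu  2102: Fri/Fri  2103: Sat/Sat  2104: Sun/Mon  2105: Tue/Tue  2106: Wed/Wed  2107: Thu/Thu  2108: Fri/Sat  2109: Sun/Sun  2110: Mon/Mon  2111: Tue/Tue  2112: Wed/Thu  2113: Fri/Fri  …(18 more)…  2132: Sun/Mon  2133: Tue/Tue  2134: Wed/Wed  2135: Thu/Thu  2136: Fri/Sat  2137: Sun/Sun  2138: Mon/Mon  2139: Tue/Tue  2140: Wed/Thu  2141: Fri/Fri  2142: Sat/Sat  2143: Sun/Sun  2144: Mon/Tue  2145: Wed/Wed
Both conditions hold in: 2128 — 1.

1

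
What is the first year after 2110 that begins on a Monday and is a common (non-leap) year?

2114

Jan 1 advances by 2 weekdays after a leap year and by 1 after a common year.
2110: Jan 1 is Wednesday.
2111: Thursday
2112: Friday (leap)
2113: Sunday
2114: Monday
2114 begins on a Monday and is a common year.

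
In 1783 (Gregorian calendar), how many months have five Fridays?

4

A month of length L has five Fridays iff its first Friday is on day ≤ L−28 (so day 1–3 in a 31-day month, 1–2 in a 30-day month, day 1 in a leap February).
Checking each month of 1783: Jan starts Wed (31d) ✓; Feb starts Sat (28d); Mar starts Sat (31d); Apr starts Tue (30d); May starts Thu (31d) ✓; Jun starts Sun (30d); Jul starts Tue (31d); Aug starts Fri (31d) ✓; Sep starts Mon (30d); Oct starts Wed (31d) ✓; Nov starts Sat (30d); Dec starts Mon (31d).
Five-Friday months: January, May, August, October → 4.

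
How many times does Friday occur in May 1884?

5

May 1884 has 31 days and begins on Thursday.
The first Friday is May 2.
Fridays fall on 2, 9, 16, 23, 30 — that's 5.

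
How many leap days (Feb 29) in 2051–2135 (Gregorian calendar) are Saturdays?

2

Leap years in 2051–2135: 20 of them.
Feb 29 weekday advances by 5 (mod 7) from one leap year to the next four years later (or differs when a century non-leap intervenes).
Leap-day weekdays: 2052:Thu 2056:Tue 2060:Sun 2064:Fri 2068:Wed 2072:Mon 2076:Sat✓ 2080:Thu 2084:Tue 2088:Sun 2092:Fri 2096:Wed 2104:Fri 2108:Wed 2112:Mon 2116:Sat✓ 2120:Thu 2124:Tue 2128:Sun 2132:Fri
Saturday: 2076, 2116 → 2.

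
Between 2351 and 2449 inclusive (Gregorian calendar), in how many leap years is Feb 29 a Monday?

Leap years in 2351–2449: 25 of them.
Feb 29 weekday advances by 5 (mod 7) from one leap year to the next four years later (or differs when a century non-leap intervenes).
Leap-day weekdays: 2352:Fri 2356:Wed 2360:Mon✓ 2364:Sat 2368:Thu 2372:Tue 2376:Sun 2380:Fri 2384:Wed 2388:Mon✓ 2392:Sat 2396:Thu 2400:Tue 2404:Sun 2408:Fri 2412:Wed 2416:Mon✓ 2420:Sat 2424:Thu 2428:Tue 2432:Sun 2436:Fri 2440:Wed 2444:Mon✓ 2448:Sat
Monday: 2360, 2388, 2416, 2444 → 4.

4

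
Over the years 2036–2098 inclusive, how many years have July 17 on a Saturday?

9

Track July 17's weekday year by year (advancing +1, or +2 across a Feb 29):
  2036: Thu  2037: Fri (+1)  2038: Sat (+1) ✓  2039: Sun (+1)  2040: Tue (+2)
  2041: Wed (+1)  2042: Thu (+1)  2043: Fri (+1)  2044: Sun (+2)  2045: Mon (+1)
  2046: Tue (+1)  2047: Wed (+1)  2048: Fri (+2)  2049: Sat (+1) ✓  … (35 more years) …
  2085: Tue (+1)  2086: Wed (+1)  2087: Thu (+1)  2088: Sat (+2) ✓  2089: Sun (+1)
  2090: Mon (+1)  2091: Tue (+1)  2092: Thu (+2)  2093: Fri (+1)  2094: Sat (+1) ✓
  2095: Sun (+1)  2096: Tue (+2)  2097: Wed (+1)  2098: Thu (+1)
Saturday years: 2038, 2049, 2055, 2060, 2066, 2077, 2083, 2088, 2094 — 9 in total.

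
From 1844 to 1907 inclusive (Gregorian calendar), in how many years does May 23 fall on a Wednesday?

Track May 23's weekday year by year (advancing +1, or +2 across a Feb 29):
  1844: Thu  1845: Fri (+1)  1846: Sat (+1)  1847: Sun (+1)  1848: Tue (+2)
  1849: Wed (+1) ✓  1850: Thu (+1)  1851: Fri (+1)  1852: Sun (+2)  1853: Mon (+1)
  1854: Tue (+1)  1855: Wed (+1) ✓  1856: Fri (+2)  1857: Sat (+1)  … (36 more years) …
  1894: Wed (+1) ✓  1895: Thu (+1)  1896: Sat (+2)  1897: Sun (+1)  1898: Mon (+1)
  1899: Tue (+1)  1900: Wed (+1) ✓  1901: Thu (+1)  1902: Fri (+1)  1903: Sat (+1)
  1904: Mon (+2)  1905: Tue (+1)  1906: Wed (+1) ✓  1907: Thu (+1)
Wednesday years: 1849, 1855, 1860, 1866, 1877, 1883, 1888, 1894, 1900, 1906 — 10 in total.

10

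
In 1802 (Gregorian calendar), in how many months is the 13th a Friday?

Check the 13th of each month of 1802: Jan 13: Wed, Feb 13: Sat, Mar 13: Sat, Apr 13: Tue, May 13: Thu, Jun 13: Sun, Jul 13: Tue, Aug 13: Fri, Sep 13: Mon, Oct 13: Wed, Nov 13: Sat, Dec 13: Mon.
Friday occurs in August — 1 month.

1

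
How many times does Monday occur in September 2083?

September 2083 has 30 days and begins on Wednesday.
The first Monday is September 6.
Mondays fall on 6, 13, 20, 27 — that's 4.

4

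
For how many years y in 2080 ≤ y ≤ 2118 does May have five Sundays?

18

May has 31 days; it has five Sundays when Sunday falls among the first (month-length − 28) days — i.e. when May 1 is one of Sunday/Saturday/Friday.
May 1 by year: 2080:Wed 2081:Thu 2082:Fri✓ 2083:Sat✓ 2084:Mon 2085:Tue 2086:Wed 2087:Thu 2088:Sat✓ 2089:Sun✓ 2090:Mon 2091:Tue 2092:Thu 2093:Fri✓ 2094:Sat✓ …(9 more)… 2104:Thu 2105:Fri✓ 2106:Sat✓ 2107:Sun✓ 2108:Tue 2109:Wed 2110:Thu 2111:Fri✓ 2112:Sun✓ 2113:Mon 2114:Tue 2115:Wed 2116:Fri✓ 2117:Sat✓ 2118:Sun✓
Years with five Sundays: 2082, 2083, 2088, 2089, 2093, 2094, 2095, 2099, 2100, 2101, 2105, 2106, 2107, 2111, 2112, 2116, 2117, 2118 → 18.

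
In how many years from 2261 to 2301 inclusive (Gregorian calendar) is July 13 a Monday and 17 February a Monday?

Check each year's weekday for July 13 and 17 February:
  2261: Sat/Sun  2262: Sun/Mon  2263: Mon/Tue  2264: Wed/Wed  2265: Thu/Fri  2266: Fri/Sat  2267: Sat/Sun  2268: Mon/Mon ✓  2269: Tue/Wed  2270: Wed/Thu  2271: Thu/Fri  2272: Sat/Sat  2273: Sun/Mon  2274: Mon/Tue  …(13 more)…  2288: Fri/Fri  2289: Sat/Sun  2290: Sun/Mon  2291: Mon/Tue  2292: Wed/Wed  2293: Thu/Fri  2294: Fri/Sat  2295: Sat/Sun  2296: Mon/Mon ✓  2297: Tue/Wed  2298: Wed/Thu  2299: Thu/Fri  2300: Fri/Sat  2301: Sat/Sun
Both conditions hold in: 2268, 2296 — 2.

2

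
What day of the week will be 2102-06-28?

Wednesday

January 1, 2102 is a Sunday.
June 28 is day 179 of the year, i.e. 178 days after Jan 1.
178 mod 7 = 3, so advance 3 weekdays from Sunday: Wednesday.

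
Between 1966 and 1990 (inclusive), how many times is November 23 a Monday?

3

Track November 23's weekday year by year (advancing +1, or +2 across a Feb 29):
  1966: Wed  1967: Thu (+1)  1968: Sat (+2)  1969: Sun (+1)  1970: Mon (+1) ✓
  1971: Tue (+1)  1972: Thu (+2)  1973: Fri (+1)  1974: Sat (+1)  1975: Sun (+1)
  1976: Tue (+2)  1977: Wed (+1)  1978: Thu (+1)  1979: Fri (+1)  1980: Sun (+2)
  1981: Mon (+1) ✓  1982: Tue (+1)  1983: Wed (+1)  1984: Fri (+2)  1985: Sat (+1)
  1986: Sun (+1)  1987: Mon (+1) ✓  1988: Wed (+2)  1989: Thu (+1)  1990: Fri (+1)
Monday years: 1970, 1981, 1987 — 3 in total.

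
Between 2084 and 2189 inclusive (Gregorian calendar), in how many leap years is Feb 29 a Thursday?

3

Leap years in 2084–2189: 26 of them.
Feb 29 weekday advances by 5 (mod 7) from one leap year to the next four years later (or differs when a century non-leap intervenes).
Leap-day weekdays: 2084:Tue 2088:Sun 2092:Fri 2096:Wed 2104:Fri 2108:Wed 2112:Mon 2116:Sat 2120:Thu✓ 2124:Tue 2128:Sun 2132:Fri 2136:Wed 2140:Mon 2144:Sat 2148:Thu✓ 2152:Tue 2156:Sun 2160:Fri 2164:Wed 2168:Mon 2172:Sat 2176:Thu✓ 2180:Tue 2184:Sun 2188:Fri
Thursday: 2120, 2148, 2176 → 3.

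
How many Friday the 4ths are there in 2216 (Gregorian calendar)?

1

Check the 4th of each month of 2216: Jan 4: Thu, Feb 4: Sun, Mar 4: Mon, Apr 4: Thu, May 4: Sat, Jun 4: Tue, Jul 4: Thu, Aug 4: Sun, Sep 4: Wed, Oct 4: Fri, Nov 4: Mon, Dec 4: Wed.
Friday occurs in October — 1 month.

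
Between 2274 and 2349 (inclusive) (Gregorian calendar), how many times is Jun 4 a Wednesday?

Track Jun 4's weekday year by year (advancing +1, or +2 across a Feb 29):
  2274: Thu  2275: Fri (+1)  2276: Sun (+2)  2277: Mon (+1)  2278: Tue (+1)
  2279: Wed (+1) ✓  2280: Fri (+2)  2281: Sat (+1)  2282: Sun (+1)  2283: Mon (+1)
  2284: Wed (+2) ✓  2285: Thu (+1)  2286: Fri (+1)  2287: Sat (+1)  … (48 more years) …
  2336: Thu (+2)  2337: Fri (+1)  2338: Sat (+1)  2339: Sun (+1)  2340: Tue (+2)
  2341: Wed (+1) ✓  2342: Thu (+1)  2343: Fri (+1)  2344: Sun (+2)  2345: Mon (+1)
  2346: Tue (+1)  2347: Wed (+1) ✓  2348: Fri (+2)  2349: Sat (+1)
Wednesday years: 2279, 2284, 2290, 2302, 2313, 2319, 2324, 2330, 2341, 2347 — 10 in total.

10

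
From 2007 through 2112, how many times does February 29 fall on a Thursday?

3

Leap years in 2007–2112: 26 of them.
Feb 29 weekday advances by 5 (mod 7) from one leap year to the next four years later (or differs when a century non-leap intervenes).
Leap-day weekdays: 2008:Fri 2012:Wed 2016:Mon 2020:Sat 2024:Thu✓ 2028:Tue 2032:Sun 2036:Fri 2040:Wed 2044:Mon 2048:Sat 2052:Thu✓ 2056:Tue 2060:Sun 2064:Fri 2068:Wed 2072:Mon 2076:Sat 2080:Thu✓ 2084:Tue 2088:Sun 2092:Fri 2096:Wed 2104:Fri 2108:Wed 2112:Mon
Thursday: 2024, 2052, 2080 → 3.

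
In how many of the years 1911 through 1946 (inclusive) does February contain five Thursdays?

February has 28 days (29 in leap years); it has five Thursdays when Thursday falls among the first (month-length − 28) days — i.e. when February 1 is Thursday in a leap year (never in a common year).
February 1 by year: 1911:Wed 1912:Thu✓ 1913:Sat 1914:Sun 1915:Mon 1916:Tue 1917:Thu 1918:Fri 1919:Sat 1920:Sun 1921:Tue 1922:Wed 1923:Thu 1924:Fri 1925:Sun …(6 more)… 1932:Mon 1933:Wed 1934:Thu 1935:Fri 1936:Sat 1937:Mon 1938:Tue 1939:Wed 1940:Thu✓ 1941:Sat 1942:Sun 1943:Mon 1944:Tue 1945:Thu 1946:Fri
Years with five Thursdays: 1912, 1940 → 2.

2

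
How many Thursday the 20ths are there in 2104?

2

Check the 20th of each month of 2104: Jan 20: Sun, Feb 20: Wed, Mar 20: Thu, Apr 20: Sun, May 20: Tue, Jun 20: Fri, Jul 20: Sun, Aug 20: Wed, Sep 20: Sat, Oct 20: Mon, Nov 20: Thu, Dec 20: Sat.
Thursday occurs in March, November — 2 months.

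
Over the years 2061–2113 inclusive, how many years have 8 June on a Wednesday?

9

Track 8 June's weekday year by year (advancing +1, or +2 across a Feb 29):
  2061: Wed ✓  2062: Thu (+1)  2063: Fri (+1)  2064: Sun (+2)  2065: Mon (+1)
  2066: Tue (+1)  2067: Wed (+1) ✓  2068: Fri (+2)  2069: Sat (+1)  2070: Sun (+1)
  2071: Mon (+1)  2072: Wed (+2) ✓  2073: Thu (+1)  2074: Fri (+1)  … (25 more years) …
  2100: Tue (+1)  2101: Wed (+1) ✓  2102: Thu (+1)  2103: Fri (+1)  2104: Sun (+2)
  2105: Mon (+1)  2106: Tue (+1)  2107: Wed (+1) ✓  2108: Fri (+2)  2109: Sat (+1)
  2110: Sun (+1)  2111: Mon (+1)  2112: Wed (+2) ✓  2113: Thu (+1)
Wednesday years: 2061, 2067, 2072, 2078, 2089, 2095, 2101, 2107, 2112 — 9 in total.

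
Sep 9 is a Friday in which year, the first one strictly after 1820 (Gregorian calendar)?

From one year to the next, a fixed date's weekday advances by 1, or by 2 when a Feb 29 lies between the two dates.
1820: September 9 is Saturday.
1821: Sunday (+1)
1822: Monday (+1)
1823: Tuesday (+1)
1824: Thursday (+2)
1825: Friday (+1)
Sep 9 falls on a Friday in 1825.

1825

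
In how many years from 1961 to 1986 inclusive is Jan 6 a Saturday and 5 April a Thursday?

Check each year's weekday for Jan 6 and 5 April:
  1961: Fri/Wed  1962: Sat/Thu ✓  1963: Sun/Fri  1964: Mon/Sun  1965: Wed/Mon  1966: Thu/Tue  1967: Fri/Wed  1968: Sat/Fri  1969: Mon/Sat  1970: Tue/Sun  1971: Wed/Mon  1972: Thu/Wed  1973: Sat/Thu ✓  1974: Sun/Fri  1975: Mon/Sat  1976: Tue/Mon  1977: Thu/Tue  1978: Fri/Wed  1979: Sat/Thu ✓  1980: Sun/Sat  1981: Tue/Sun  1982: Wed/Mon  1983: Thu/Tue  1984: Fri/Thu  1985: Sun/Fri  1986: Mon/Sat
Both conditions hold in: 1962, 1973, 1979 — 3.

3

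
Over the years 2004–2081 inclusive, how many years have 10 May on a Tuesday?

Track 10 May's weekday year by year (advancing +1, or +2 across a Feb 29):
  2004: Mon  2005: Tue (+1) ✓  2006: Wed (+1)  2007: Thu (+1)  2008: Sat (+2)
  2009: Sun (+1)  2010: Mon (+1)  2011: Tue (+1) ✓  2012: Thu (+2)  2013: Fri (+1)
  2014: Sat (+1)  2015: Sun (+1)  2016: Tue (+2) ✓  2017: Wed (+1)  … (50 more years) …
  2068: Thu (+2)  2069: Fri (+1)  2070: Sat (+1)  2071: Sun (+1)  2072: Tue (+2) ✓
  2073: Wed (+1)  2074: Thu (+1)  2075: Fri (+1)  2076: Sun (+2)  2077: Mon (+1)
  2078: Tue (+1) ✓  2079: Wed (+1)  2080: Fri (+2)  2081: Sat (+1)
Tuesday years: 2005, 2011, 2016, 2022, 2033, 2039, 2044, 2050, 2061, 2067, 2072, 2078 — 12 in total.

12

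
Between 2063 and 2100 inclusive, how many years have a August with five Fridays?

17

August has 31 days; it has five Fridays when Friday falls among the first (month-length − 28) days — i.e. when August 1 is one of Friday/Thursday/Wednesday.
August 1 by year: 2063:Wed✓ 2064:Fri✓ 2065:Sat 2066:Sun 2067:Mon 2068:Wed✓ 2069:Thu✓ 2070:Fri✓ 2071:Sat 2072:Mon 2073:Tue 2074:Wed✓ 2075:Thu✓ 2076:Sat 2077:Sun …(8 more)… 2086:Thu✓ 2087:Fri✓ 2088:Sun 2089:Mon 2090:Tue 2091:Wed✓ 2092:Fri✓ 2093:Sat 2094:Sun 2095:Mon 2096:Wed✓ 2097:Thu✓ 2098:Fri✓ 2099:Sat 2100:Sun
Years with five Fridays: 2063, 2064, 2068, 2069, 2070, 2074, 2075, 2080, 2081, 2085, 2086, 2087, 2091, 2092, 2096, 2097, 2098 → 17.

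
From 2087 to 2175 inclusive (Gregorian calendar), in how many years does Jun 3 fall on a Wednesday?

13

Track Jun 3's weekday year by year (advancing +1, or +2 across a Feb 29):
  2087: Tue  2088: Thu (+2)  2089: Fri (+1)  2090: Sat (+1)  2091: Sun (+1)
  2092: Tue (+2)  2093: Wed (+1) ✓  2094: Thu (+1)  2095: Fri (+1)  2096: Sun (+2)
  2097: Mon (+1)  2098: Tue (+1)  2099: Wed (+1) ✓  2100: Thu (+1)  … (61 more years) …
  2162: Thu (+1)  2163: Fri (+1)  2164: Sun (+2)  2165: Mon (+1)  2166: Tue (+1)
  2167: Wed (+1) ✓  2168: Fri (+2)  2169: Sat (+1)  2170: Sun (+1)  2171: Mon (+1)
  2172: Wed (+2) ✓  2173: Thu (+1)  2174: Fri (+1)  2175: Sat (+1)
Wednesday years: 2093, 2099, 2105, 2111, 2116, 2122, 2133, 2139, 2144, 2150, 2161, 2167, 2172 — 13 in total.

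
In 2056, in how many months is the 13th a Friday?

1

Check the 13th of each month of 2056: Jan 13: Thu, Feb 13: Sun, Mar 13: Mon, Apr 13: Thu, May 13: Sat, Jun 13: Tue, Jul 13: Thu, Aug 13: Sun, Sep 13: Wed, Oct 13: Fri, Nov 13: Mon, Dec 13: Wed.
Friday occurs in October — 1 month.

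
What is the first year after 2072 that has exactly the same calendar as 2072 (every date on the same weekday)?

Two years share a calendar iff Jan 1 falls on the same weekday and both are leap or both are common. 2072: Jan 1 is Friday, leap year.
2073: Jan 1 Sunday, common
2074: Jan 1 Monday, common
2075: Jan 1 Tuesday, common
2076: Jan 1 Wednesday, leap
2077: Jan 1 Friday, common
2078: Jan 1 Saturday, common
2079: Jan 1 Sunday, common
2080: Jan 1 Monday, leap
2081: Jan 1 Wednesday, common
2082: Jan 1 Thursday, common
2083: Jan 1 Friday, common
2084: Jan 1 Saturday, leap
2085: Jan 1 Monday, common
2086: Jan 1 Tuesday, common
2087: Jan 1 Wednesday, common
2088: Jan 1 Thursday, leap
2089: Jan 1 Saturday, common
2090: Jan 1 Sunday, common
2091: Jan 1 Monday, common
2092: Jan 1 Tuesday, leap
2093: Jan 1 Thursday, common
2094: Jan 1 Friday, common
2095: Jan 1 Saturday, common
2096: Jan 1 Sunday, leap
2097: Jan 1 Tuesday, common
2098: Jan 1 Wednesday, common
2099: Jan 1 Thursday, common
2100: Jan 1 Friday, common
2101: Jan 1 Saturday, common
2102: Jan 1 Sunday, common
2103: Jan 1 Monday, common
2104: Jan 1 Tuesday, leap
2105: Jan 1 Thursday, common
2106: Jan 1 Friday, common
2107: Jan 1 Saturday, common
2108: Jan 1 Sunday, leap
2109: Jan 1 Tuesday, common
2110: Jan 1 Wednesday, common
2111: Jan 1 Thursday, common
2112: Jan 1 Friday, leap
2112 matches on both conditions.

2112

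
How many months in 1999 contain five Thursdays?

4

A month of length L has five Thursdays iff its first Thursday is on day ≤ L−28 (so day 1–3 in a 31-day month, 1–2 in a 30-day month, day 1 in a leap February).
Checking each month of 1999: Jan starts Fri (31d); Feb starts Mon (28d); Mar starts Mon (31d); Apr starts Thu (30d) ✓; May starts Sat (31d); Jun starts Tue (30d); Jul starts Thu (31d) ✓; Aug starts Sun (31d); Sep starts Wed (30d) ✓; Oct starts Fri (31d); Nov starts Mon (30d); Dec starts Wed (31d) ✓.
Five-Thursday months: April, July, September, December → 4.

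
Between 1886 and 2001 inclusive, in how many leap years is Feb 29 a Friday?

3

Leap years in 1886–2001: 28 of them.
Feb 29 weekday advances by 5 (mod 7) from one leap year to the next four years later (or differs when a century non-leap intervenes).
Leap-day weekdays: 1888:Wed 1892:Mon 1896:Sat 1904:Mon 1908:Sat 1912:Thu 1916:Tue 1920:Sun 1924:Fri✓ 1928:Wed 1932:Mon 1936:Sat 1940:Thu 1944:Tue 1948:Sun 1952:Fri✓ 1956:Wed 1960:Mon 1964:Sat 1968:Thu 1972:Tue 1976:Sun 1980:Fri✓ 1984:Wed 1988:Mon 1992:Sat 1996:Thu 2000:Tue
Friday: 1924, 1952, 1980 → 3.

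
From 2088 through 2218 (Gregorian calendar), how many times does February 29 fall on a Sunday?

4

Leap years in 2088–2218: 31 of them.
Feb 29 weekday advances by 5 (mod 7) from one leap year to the next four years later (or differs when a century non-leap intervenes).
Leap-day weekdays: 2088:Sun✓ 2092:Fri 2096:Wed 2104:Fri 2108:Wed 2112:Mon 2116:Sat 2120:Thu 2124:Tue 2128:Sun✓ 2132:Fri 2136:Wed 2140:Mon …(5 more)… 2164:Wed 2168:Mon 2172:Sat 2176:Thu 2180:Tue 2184:Sun✓ 2188:Fri 2192:Wed 2196:Mon 2204:Wed 2208:Mon 2212:Sat 2216:Thu
Sunday: 2088, 2128, 2156, 2184 → 4.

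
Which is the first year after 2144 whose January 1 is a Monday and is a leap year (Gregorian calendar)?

Jan 1 advances by 2 weekdays after a leap year and by 1 after a common year.
2144: Jan 1 is Wednesday (leap).
2145: Friday
2146: Saturday
2147: Sunday
2148: Monday (leap)
2148 begins on a Monday and is a leap year.

2148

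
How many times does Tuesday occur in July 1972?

4

July 1972 has 31 days and begins on Saturday.
The first Tuesday is July 4.
Tuesdays fall on 4, 11, 18, 25 — that's 4.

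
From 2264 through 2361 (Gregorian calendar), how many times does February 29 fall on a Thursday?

Leap years in 2264–2361: 24 of them.
Feb 29 weekday advances by 5 (mod 7) from one leap year to the next four years later (or differs when a century non-leap intervenes).
Leap-day weekdays: 2264:Mon 2268:Sat 2272:Thu✓ 2276:Tue 2280:Sun 2284:Fri 2288:Wed 2292:Mon 2296:Sat 2304:Mon 2308:Sat 2312:Thu✓ 2316:Tue 2320:Sun 2324:Fri 2328:Wed 2332:Mon 2336:Sat 2340:Thu✓ 2344:Tue 2348:Sun 2352:Fri 2356:Wed 2360:Mon
Thursday: 2272, 2312, 2340 → 3.

3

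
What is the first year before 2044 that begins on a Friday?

2038

Jan 1 advances by 2 weekdays after a leap year and by 1 after a common year.
2044: Jan 1 is Friday (leap).
2043: Thursday
2042: Wednesday
2041: Tuesday
2040: Sunday (leap)
2039: Saturday
2038: Friday
2038 begins on a Friday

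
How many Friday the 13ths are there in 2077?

1

Check the 13th of each month of 2077: Jan 13: Wed, Feb 13: Sat, Mar 13: Sat, Apr 13: Tue, May 13: Thu, Jun 13: Sun, Jul 13: Tue, Aug 13: Fri, Sep 13: Mon, Oct 13: Wed, Nov 13: Sat, Dec 13: Mon.
Friday occurs in August — 1 month.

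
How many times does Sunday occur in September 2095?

September 2095 has 30 days and begins on Thursday.
The first Sunday is September 4.
Sundays fall on 4, 11, 18, 25 — that's 4.

4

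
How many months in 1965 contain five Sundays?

A month of length L has five Sundays iff its first Sunday is on day ≤ L−28 (so day 1–3 in a 31-day month, 1–2 in a 30-day month, day 1 in a leap February).
Checking each month of 1965: Jan starts Fri (31d) ✓; Feb starts Mon (28d); Mar starts Mon (31d); Apr starts Thu (30d); May starts Sat (31d) ✓; Jun starts Tue (30d); Jul starts Thu (31d); Aug starts Sun (31d) ✓; Sep starts Wed (30d); Oct starts Fri (31d) ✓; Nov starts Mon (30d); Dec starts Wed (31d).
Five-Sunday months: January, May, August, October → 4.

4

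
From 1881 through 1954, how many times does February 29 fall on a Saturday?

3

Leap years in 1881–1954: 17 of them.
Feb 29 weekday advances by 5 (mod 7) from one leap year to the next four years later (or differs when a century non-leap intervenes).
Leap-day weekdays: 1884:Fri 1888:Wed 1892:Mon 1896:Sat✓ 1904:Mon 1908:Sat✓ 1912:Thu 1916:Tue 1920:Sun 1924:Fri 1928:Wed 1932:Mon 1936:Sat✓ 1940:Thu 1944:Tue 1948:Sun 1952:Fri
Saturday: 1896, 1908, 1936 → 3.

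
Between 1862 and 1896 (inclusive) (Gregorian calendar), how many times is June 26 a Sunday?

Track June 26's weekday year by year (advancing +1, or +2 across a Feb 29):
  1862: Thu  1863: Fri (+1)  1864: Sun (+2) ✓  1865: Mon (+1)  1866: Tue (+1)
  1867: Wed (+1)  1868: Fri (+2)  1869: Sat (+1)  1870: Sun (+1) ✓  1871: Mon (+1)
  1872: Wed (+2)  1873: Thu (+1)  1874: Fri (+1)  1875: Sat (+1)  … (7 more years) …
  1883: Tue (+1)  1884: Thu (+2)  1885: Fri (+1)  1886: Sat (+1)  1887: Sun (+1) ✓
  1888: Tue (+2)  1889: Wed (+1)  1890: Thu (+1)  1891: Fri (+1)  1892: Sun (+2) ✓
  1893: Mon (+1)  1894: Tue (+1)  1895: Wed (+1)  1896: Fri (+2)
Sunday years: 1864, 1870, 1881, 1887, 1892 — 5 in total.

5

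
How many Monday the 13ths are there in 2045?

Check the 13th of each month of 2045: Jan 13: Fri, Feb 13: Mon, Mar 13: Mon, Apr 13: Thu, May 13: Sat, Jun 13: Tue, Jul 13: Thu, Aug 13: Sun, Sep 13: Wed, Oct 13: Fri, Nov 13: Mon, Dec 13: Wed.
Monday occurs in February, March, November — 3 months.

3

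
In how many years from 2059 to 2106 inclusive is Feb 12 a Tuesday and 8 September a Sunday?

Check each year's weekday for Feb 12 and 8 September:
  2059: Wed/Mon  2060: Thu/Wed  2061: Sat/Thu  2062: Sun/Fri  2063: Mon/Sat  2064: Tue/Mon  2065: Thu/Tue  2066: Fri/Wed  2067: Sat/Thu  2068: Sun/Sat  2069: Tue/Sun ✓  2070: Wed/Mon  2071: Thu/Tue  2072: Fri/Thu  …(20 more)…  2093: Thu/Tue  2094: Fri/Wed  2095: Sat/Thu  2096: Sun/Sat  2097: Tue/Sun ✓  2098: Wed/Mon  2099: Thu/Tue  2100: Fri/Wed  2101: Sat/Thu  2102: Sun/Fri  2103: Mon/Sat  2104: Tue/Mon  2105: Thu/Tue  2106: Fri/Wed
Both conditions hold in: 2069, 2075, 2086, 2097 — 4.

4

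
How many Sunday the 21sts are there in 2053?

Check the 21st of each month of 2053: Jan 21: Tue, Feb 21: Fri, Mar 21: Fri, Apr 21: Mon, May 21: Wed, Jun 21: Sat, Jul 21: Mon, Aug 21: Thu, Sep 21: Sun, Oct 21: Tue, Nov 21: Fri, Dec 21: Sun.
Sunday occurs in September, December — 2 months.

2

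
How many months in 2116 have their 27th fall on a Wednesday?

Check the 27th of each month of 2116: Jan 27: Mon, Feb 27: Thu, Mar 27: Fri, Apr 27: Mon, May 27: Wed, Jun 27: Sat, Jul 27: Mon, Aug 27: Thu, Sep 27: Sun, Oct 27: Tue, Nov 27: Fri, Dec 27: Sun.
Wednesday occurs in May — 1 month.

1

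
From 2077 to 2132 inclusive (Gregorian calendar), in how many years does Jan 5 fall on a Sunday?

7

Track Jan 5's weekday year by year (advancing +1, or +2 across a Feb 29):
  2077: Tue  2078: Wed (+1)  2079: Thu (+1)  2080: Fri (+1)  2081: Sun (+2) ✓
  2082: Mon (+1)  2083: Tue (+1)  2084: Wed (+1)  2085: Fri (+2)  2086: Sat (+1)
  2087: Sun (+1) ✓  2088: Mon (+1)  2089: Wed (+2)  2090: Thu (+1)  … (28 more years) …
  2119: Thu (+1)  2120: Fri (+1)  2121: Sun (+2) ✓  2122: Mon (+1)  2123: Tue (+1)
  2124: Wed (+1)  2125: Fri (+2)  2126: Sat (+1)  2127: Sun (+1) ✓  2128: Mon (+1)
  2129: Wed (+2)  2130: Thu (+1)  2131: Fri (+1)  2132: Sat (+1)
Sunday years: 2081, 2087, 2098, 2110, 2116, 2121, 2127 — 7 in total.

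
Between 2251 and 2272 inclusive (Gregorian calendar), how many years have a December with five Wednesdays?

9

December has 31 days; it has five Wednesdays when Wednesday falls among the first (month-length − 28) days — i.e. when December 1 is one of Wednesday/Tuesday/Monday.
December 1 by year: 2251:Mon✓ 2252:Wed✓ 2253:Thu 2254:Fri 2255:Sat 2256:Mon✓ 2257:Tue✓ 2258:Wed✓ 2259:Thu 2260:Sat 2261:Sun 2262:Mon✓ 2263:Tue✓ 2264:Thu 2265:Fri 2266:Sat 2267:Sun 2268:Tue✓ 2269:Wed✓ 2270:Thu 2271:Fri 2272:Sun
Years with five Wednesdays: 2251, 2252, 2256, 2257, 2258, 2262, 2263, 2268, 2269 → 9.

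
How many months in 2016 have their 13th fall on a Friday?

1

Check the 13th of each month of 2016: Jan 13: Wed, Feb 13: Sat, Mar 13: Sun, Apr 13: Wed, May 13: Fri, Jun 13: Mon, Jul 13: Wed, Aug 13: Sat, Sep 13: Tue, Oct 13: Thu, Nov 13: Sun, Dec 13: Tue.
Friday occurs in May — 1 month.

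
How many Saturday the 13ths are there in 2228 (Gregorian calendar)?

2

Check the 13th of each month of 2228: Jan 13: Sun, Feb 13: Wed, Mar 13: Thu, Apr 13: Sun, May 13: Tue, Jun 13: Fri, Jul 13: Sun, Aug 13: Wed, Sep 13: Sat, Oct 13: Mon, Nov 13: Thu, Dec 13: Sat.
Saturday occurs in September, December — 2 months.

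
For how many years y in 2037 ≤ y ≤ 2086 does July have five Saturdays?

July has 31 days; it has five Saturdays when Saturday falls among the first (month-length − 28) days — i.e. when July 1 is one of Saturday/Friday/Thursday.
July 1 by year: 2037:Wed 2038:Thu✓ 2039:Fri✓ 2040:Sun 2041:Mon 2042:Tue 2043:Wed 2044:Fri✓ 2045:Sat✓ 2046:Sun 2047:Mon 2048:Wed 2049:Thu✓ 2050:Fri✓ 2051:Sat✓ …(20 more)… 2072:Fri✓ 2073:Sat✓ 2074:Sun 2075:Mon 2076:Wed 2077:Thu✓ 2078:Fri✓ 2079:Sat✓ 2080:Mon 2081:Tue 2082:Wed 2083:Thu✓ 2084:Sat✓ 2085:Sun 2086:Mon
Years with five Saturdays: 2038, 2039, 2044, 2045, 2049, 2050, 2051, 2055, 2056, 2060, 2061, 2062, 2066, 2067, 2072, 2073, 2077, 2078, 2079, 2083, 2084 → 21.

21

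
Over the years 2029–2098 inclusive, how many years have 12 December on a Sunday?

10

Track 12 December's weekday year by year (advancing +1, or +2 across a Feb 29):
  2029: Wed  2030: Thu (+1)  2031: Fri (+1)  2032: Sun (+2) ✓  2033: Mon (+1)
  2034: Tue (+1)  2035: Wed (+1)  2036: Fri (+2)  2037: Sat (+1)  2038: Sun (+1) ✓
  2039: Mon (+1)  2040: Wed (+2)  2041: Thu (+1)  2042: Fri (+1)  … (42 more years) …
  2085: Wed (+1)  2086: Thu (+1)  2087: Fri (+1)  2088: Sun (+2) ✓  2089: Mon (+1)
  2090: Tue (+1)  2091: Wed (+1)  2092: Fri (+2)  2093: Sat (+1)  2094: Sun (+1) ✓
  2095: Mon (+1)  2096: Wed (+2)  2097: Thu (+1)  2098: Fri (+1)
Sunday years: 2032, 2038, 2049, 2055, 2060, 2066, 2077, 2083, 2088, 2094 — 10 in total.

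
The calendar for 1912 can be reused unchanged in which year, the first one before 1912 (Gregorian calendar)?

1872

Two years share a calendar iff Jan 1 falls on the same weekday and both are leap or both are common. 1912: Jan 1 is Monday, leap year.
1911: Jan 1 Sunday, common
1910: Jan 1 Saturday, common
1909: Jan 1 Friday, common
1908: Jan 1 Wednesday, leap
1907: Jan 1 Tuesday, common
1906: Jan 1 Monday, common
1905: Jan 1 Sunday, common
1904: Jan 1 Friday, leap
1903: Jan 1 Thursday, common
1902: Jan 1 Wednesday, common
1901: Jan 1 Tuesday, common
1900: Jan 1 Monday, common
1899: Jan 1 Sunday, common
1898: Jan 1 Saturday, common
1897: Jan 1 Friday, common
1896: Jan 1 Wednesday, leap
1895: Jan 1 Tuesday, common
1894: Jan 1 Monday, common
1893: Jan 1 Sunday, common
1892: Jan 1 Friday, leap
1891: Jan 1 Thursday, common
1890: Jan 1 Wednesday, common
1889: Jan 1 Tuesday, common
1888: Jan 1 Sunday, leap
1887: Jan 1 Saturday, common
1886: Jan 1 Friday, common
1885: Jan 1 Thursday, common
1884: Jan 1 Tuesday, leap
1883: Jan 1 Monday, common
1882: Jan 1 Sunday, common
1881: Jan 1 Saturday, common
1880: Jan 1 Thursday, leap
1879: Jan 1 Wednesday, common
1878: Jan 1 Tuesday, common
1877: Jan 1 Monday, common
1876: Jan 1 Saturday, leap
1875: Jan 1 Friday, common
1874: Jan 1 Thursday, common
1873: Jan 1 Wednesday, common
1872: Jan 1 Monday, leap
1872 matches on both conditions.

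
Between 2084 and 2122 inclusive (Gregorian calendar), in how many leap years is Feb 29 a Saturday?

Leap years in 2084–2122: 9 of them.
Feb 29 weekday advances by 5 (mod 7) from one leap year to the next four years later (or differs when a century non-leap intervenes).
Leap-day weekdays: 2084:Tue 2088:Sun 2092:Fri 2096:Wed 2104:Fri 2108:Wed 2112:Mon 2116:Sat✓ 2120:Thu
Saturday: 2116 → 1.

1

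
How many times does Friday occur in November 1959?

November 1959 has 30 days and begins on Sunday.
The first Friday is November 6.
Fridays fall on 6, 13, 20, 27 — that's 4.

4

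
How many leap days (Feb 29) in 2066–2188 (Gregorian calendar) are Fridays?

Leap years in 2066–2188: 30 of them.
Feb 29 weekday advances by 5 (mod 7) from one leap year to the next four years later (or differs when a century non-leap intervenes).
Leap-day weekdays: 2068:Wed 2072:Mon 2076:Sat 2080:Thu 2084:Tue 2088:Sun 2092:Fri✓ 2096:Wed 2104:Fri✓ 2108:Wed 2112:Mon 2116:Sat 2120:Thu …(4 more)… 2140:Mon 2144:Sat 2148:Thu 2152:Tue 2156:Sun 2160:Fri✓ 2164:Wed 2168:Mon 2172:Sat 2176:Thu 2180:Tue 2184:Sun 2188:Fri✓
Friday: 2092, 2104, 2132, 2160, 2188 → 5.

5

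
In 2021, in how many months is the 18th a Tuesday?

Check the 18th of each month of 2021: Jan 18: Mon, Feb 18: Thu, Mar 18: Thu, Apr 18: Sun, May 18: Tue, Jun 18: Fri, Jul 18: Sun, Aug 18: Wed, Sep 18: Sat, Oct 18: Mon, Nov 18: Thu, Dec 18: Sat.
Tuesday occurs in May — 1 month.

1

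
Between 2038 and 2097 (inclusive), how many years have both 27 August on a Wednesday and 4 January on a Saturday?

6

Check each year's weekday for 27 August and 4 January:
  2038: Fri/Mon  2039: Sat/Tue  2040: Mon/Wed  2041: Tue/Fri  2042: Wed/Sat ✓  2043: Thu/Sun  2044: Sat/Mon  2045: Sun/Wed  2046: Mon/Thu  2047: Tue/Fri  2048: Thu/Sat  2049: Fri/Mon  2050: Sat/Tue  2051: Sun/Wed  …(32 more)…  2084: Sun/Tue  2085: Mon/Thu  2086: Tue/Fri  2087: Wed/Sat ✓  2088: Fri/Sun  2089: Sat/Tue  2090: Sun/Wed  2091: Mon/Thu  2092: Wed/Fri  2093: Thu/Sun  2094: Fri/Mon  2095: Sat/Tue  2096: Mon/Wed  2097: Tue/Fri
Both conditions hold in: 2042, 2053, 2059, 2070, 2081, 2087 — 6.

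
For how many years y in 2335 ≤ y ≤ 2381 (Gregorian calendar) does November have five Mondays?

14

November has 30 days; it has five Mondays when Monday falls among the first (month-length − 28) days — i.e. when November 1 is one of Monday/Sunday.
November 1 by year: 2335:Fri 2336:Sun✓ 2337:Mon✓ 2338:Tue 2339:Wed 2340:Fri 2341:Sat 2342:Sun✓ 2343:Mon✓ 2344:Wed 2345:Thu 2346:Fri 2347:Sat 2348:Mon✓ 2349:Tue …(17 more)… 2367:Wed 2368:Fri 2369:Sat 2370:Sun✓ 2371:Mon✓ 2372:Wed 2373:Thu 2374:Fri 2375:Sat 2376:Mon✓ 2377:Tue 2378:Wed 2379:Thu 2380:Sat 2381:Sun✓
Years with five Mondays: 2336, 2337, 2342, 2343, 2348, 2353, 2354, 2359, 2364, 2365, 2370, 2371, 2376, 2381 → 14.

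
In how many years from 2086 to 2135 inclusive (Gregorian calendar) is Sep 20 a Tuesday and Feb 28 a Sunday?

Check each year's weekday for Sep 20 and Feb 28:
  2086: Fri/Thu  2087: Sat/Fri  2088: Mon/Sat  2089: Tue/Mon  2090: Wed/Tue  2091: Thu/Wed  2092: Sat/Thu  2093: Sun/Sat  2094: Mon/Sun  2095: Tue/Mon  2096: Thu/Tue  2097: Fri/Thu  2098: Sat/Fri  2099: Sun/Sat  …(22 more)…  2122: Sun/Sat  2123: Mon/Sun  2124: Wed/Mon  2125: Thu/Wed  2126: Fri/Thu  2127: Sat/Fri  2128: Mon/Sat  2129: Tue/Mon  2130: Wed/Tue  2131: Thu/Wed  2132: Sat/Thu  2133: Sun/Sat  2134: Mon/Sun  2135: Tue/Mon
Both conditions hold in: 2112 — 1.

1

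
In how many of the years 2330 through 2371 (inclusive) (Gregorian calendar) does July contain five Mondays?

17

July has 31 days; it has five Mondays when Monday falls among the first (month-length − 28) days — i.e. when July 1 is one of Monday/Sunday/Saturday.
July 1 by year: 2330:Tue 2331:Wed 2332:Fri 2333:Sat✓ 2334:Sun✓ 2335:Mon✓ 2336:Wed 2337:Thu 2338:Fri 2339:Sat✓ 2340:Mon✓ 2341:Tue 2342:Wed 2343:Thu 2344:Sat✓ …(12 more)… 2357:Mon✓ 2358:Tue 2359:Wed 2360:Fri 2361:Sat✓ 2362:Sun✓ 2363:Mon✓ 2364:Wed 2365:Thu 2366:Fri 2367:Sat✓ 2368:Mon✓ 2369:Tue 2370:Wed 2371:Thu
Years with five Mondays: 2333, 2334, 2335, 2339, 2340, 2344, 2345, 2346, 2350, 2351, 2356, 2357, 2361, 2362, 2363, 2367, 2368 → 17.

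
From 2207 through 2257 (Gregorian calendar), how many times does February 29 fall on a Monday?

Leap years in 2207–2257: 13 of them.
Feb 29 weekday advances by 5 (mod 7) from one leap year to the next four years later (or differs when a century non-leap intervenes).
Leap-day weekdays: 2208:Mon✓ 2212:Sat 2216:Thu 2220:Tue 2224:Sun 2228:Fri 2232:Wed 2236:Mon✓ 2240:Sat 2244:Thu 2248:Tue 2252:Sun 2256:Fri
Monday: 2208, 2236 → 2.

2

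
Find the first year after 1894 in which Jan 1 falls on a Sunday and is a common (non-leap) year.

1899

Jan 1 advances by 2 weekdays after a leap year and by 1 after a common year.
1894: Jan 1 is Monday.
1895: Tuesday
1896: Wednesday (leap)
1897: Friday
1898: Saturday
1899: Sunday
1899 begins on a Sunday and is a common year.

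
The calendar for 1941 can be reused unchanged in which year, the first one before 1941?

Two years share a calendar iff Jan 1 falls on the same weekday and both are leap or both are common. 1941: Jan 1 is Wednesday, common year.
1940: Jan 1 Monday, leap
1939: Jan 1 Sunday, common
1938: Jan 1 Saturday, common
1937: Jan 1 Friday, common
1936: Jan 1 Wednesday, leap
1935: Jan 1 Tuesday, common
1934: Jan 1 Monday, common
1933: Jan 1 Sunday, common
1932: Jan 1 Friday, leap
1931: Jan 1 Thursday, common
1930: Jan 1 Wednesday, common
1930 matches on both conditions.

1930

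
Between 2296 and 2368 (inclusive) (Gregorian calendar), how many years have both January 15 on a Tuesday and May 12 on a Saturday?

0

Check each year's weekday for January 15 and May 12:
  2296: Wed/Tue  2297: Fri/Wed  2298: Sat/Thu  2299: Sun/Fri  2300: Mon/Sat  2301: Tue/Sun  2302: Wed/Mon  2303: Thu/Tue  2304: Fri/Thu  2305: Sun/Fri  2306: Mon/Sat  2307: Tue/Sun  2308: Wed/Tue  2309: Fri/Wed  …(45 more)…  2355: Sat/Thu  2356: Sun/Sat  2357: Tue/Sun  2358: Wed/Mon  2359: Thu/Tue  2360: Fri/Thu  2361: Sun/Fri  2362: Mon/Sat  2363: Tue/Sun  2364: Wed/Tue  2365: Fri/Wed  2366: Sat/Thu  2367: Sun/Fri  2368: Mon/Sun
Both conditions hold in: no year — 0.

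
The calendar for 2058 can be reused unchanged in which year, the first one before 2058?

Two years share a calendar iff Jan 1 falls on the same weekday and both are leap or both are common. 2058: Jan 1 is Tuesday, common year.
2057: Jan 1 Monday, common
2056: Jan 1 Saturday, leap
2055: Jan 1 Friday, common
2054: Jan 1 Thursday, common
2053: Jan 1 Wednesday, common
2052: Jan 1 Monday, leap
2051: Jan 1 Sunday, common
2050: Jan 1 Saturday, common
2049: Jan 1 Friday, common
2048: Jan 1 Wednesday, leap
2047: Jan 1 Tuesday, common
2047 matches on both conditions.

2047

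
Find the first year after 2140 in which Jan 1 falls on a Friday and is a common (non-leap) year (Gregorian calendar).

Jan 1 advances by 2 weekdays after a leap year and by 1 after a common year.
2140: Jan 1 is Friday (leap).
2141: Sunday
2142: Monday
2143: Tuesday
2144: Wednesday (leap)
2145: Friday
2145 begins on a Friday and is a common year.

2145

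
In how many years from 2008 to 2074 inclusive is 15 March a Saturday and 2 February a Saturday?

3

Check each year's weekday for 15 March and 2 February:
  2008: Sat/Sat ✓  2009: Sun/Mon  2010: Mon/Tue  2011: Tue/Wed  2012: Thu/Thu  2013: Fri/Sat  2014: Sat/Sun  2015: Sun/Mon  2016: Tue/Tue  2017: Wed/Thu  2018: Thu/Fri  2019: Fri/Sat  2020: Sun/Sun  2021: Mon/Tue  …(39 more)…  2061: Tue/Wed  2062: Wed/Thu  2063: Thu/Fri  2064: Sat/Sat ✓  2065: Sun/Mon  2066: Mon/Tue  2067: Tue/Wed  2068: Thu/Thu  2069: Fri/Sat  2070: Sat/Sun  2071: Sun/Mon  2072: Tue/Tue  2073: Wed/Thu  2074: Thu/Fri
Both conditions hold in: 2008, 2036, 2064 — 3.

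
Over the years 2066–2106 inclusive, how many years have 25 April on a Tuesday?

5

Track 25 April's weekday year by year (advancing +1, or +2 across a Feb 29):
  2066: Sun  2067: Mon (+1)  2068: Wed (+2)  2069: Thu (+1)  2070: Fri (+1)
  2071: Sat (+1)  2072: Mon (+2)  2073: Tue (+1) ✓  2074: Wed (+1)  2075: Thu (+1)
  2076: Sat (+2)  2077: Sun (+1)  2078: Mon (+1)  2079: Tue (+1) ✓  … (13 more years) …
  2093: Sat (+1)  2094: Sun (+1)  2095: Mon (+1)  2096: Wed (+2)  2097: Thu (+1)
  2098: Fri (+1)  2099: Sat (+1)  2100: Sun (+1)  2101: Mon (+1)  2102: Tue (+1) ✓
  2103: Wed (+1)  2104: Fri (+2)  2105: Sat (+1)  2106: Sun (+1)
Tuesday years: 2073, 2079, 2084, 2090, 2102 — 5 in total.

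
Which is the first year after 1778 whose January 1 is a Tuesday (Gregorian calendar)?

1782

Jan 1 advances by 2 weekdays after a leap year and by 1 after a common year.
1778: Jan 1 is Thursday.
1779: Friday
1780: Saturday (leap)
1781: Monday
1782: Tuesday
1782 begins on a Tuesday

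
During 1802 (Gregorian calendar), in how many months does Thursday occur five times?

4

A month of length L has five Thursdays iff its first Thursday is on day ≤ L−28 (so day 1–3 in a 31-day month, 1–2 in a 30-day month, day 1 in a leap February).
Checking each month of 1802: Jan starts Fri (31d); Feb starts Mon (28d); Mar starts Mon (31d); Apr starts Thu (30d) ✓; May starts Sat (31d); Jun starts Tue (30d); Jul starts Thu (31d) ✓; Aug starts Sun (31d); Sep starts Wed (30d) ✓; Oct starts Fri (31d); Nov starts Mon (30d); Dec starts Wed (31d) ✓.
Five-Thursday months: April, July, September, December → 4.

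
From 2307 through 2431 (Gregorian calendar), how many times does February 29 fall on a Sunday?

Leap years in 2307–2431: 31 of them.
Feb 29 weekday advances by 5 (mod 7) from one leap year to the next four years later (or differs when a century non-leap intervenes).
Leap-day weekdays: 2308:Sat 2312:Thu 2316:Tue 2320:Sun✓ 2324:Fri 2328:Wed 2332:Mon 2336:Sat 2340:Thu 2344:Tue 2348:Sun✓ 2352:Fri 2356:Wed …(5 more)… 2380:Fri 2384:Wed 2388:Mon 2392:Sat 2396:Thu 2400:Tue 2404:Sun✓ 2408:Fri 2412:Wed 2416:Mon 2420:Sat 2424:Thu 2428:Tue
Sunday: 2320, 2348, 2376, 2404 → 4.

4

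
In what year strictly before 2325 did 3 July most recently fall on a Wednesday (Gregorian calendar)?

2318

From one year to the next, a fixed date's weekday advances by 1, or by 2 when a Feb 29 lies between the two dates.
2325: July 3 is Friday.
2324: Thursday (−1)
2323: Tuesday (−2)
2322: Monday (−1)
2321: Sunday (−1)
2320: Saturday (−1)
2319: Thursday (−2)
2318: Wednesday (−1)
3 July falls on a Wednesday in 2318.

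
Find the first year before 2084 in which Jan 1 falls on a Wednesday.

2081

Jan 1 advances by 2 weekdays after a leap year and by 1 after a common year.
2084: Jan 1 is Saturday (leap).
2083: Friday
2082: Thursday
2081: Wednesday
2081 begins on a Wednesday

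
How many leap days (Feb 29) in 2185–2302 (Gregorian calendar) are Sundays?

Leap years in 2185–2302: 27 of them.
Feb 29 weekday advances by 5 (mod 7) from one leap year to the next four years later (or differs when a century non-leap intervenes).
Leap-day weekdays: 2188:Fri 2192:Wed 2196:Mon 2204:Wed 2208:Mon 2212:Sat 2216:Thu 2220:Tue 2224:Sun✓ 2228:Fri 2232:Wed 2236:Mon 2240:Sat 2244:Thu 2248:Tue 2252:Sun✓ 2256:Fri 2260:Wed 2264:Mon 2268:Sat 2272:Thu 2276:Tue 2280:Sun✓ 2284:Fri 2288:Wed 2292:Mon 2296:Sat
Sunday: 2224, 2252, 2280 → 3.

3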